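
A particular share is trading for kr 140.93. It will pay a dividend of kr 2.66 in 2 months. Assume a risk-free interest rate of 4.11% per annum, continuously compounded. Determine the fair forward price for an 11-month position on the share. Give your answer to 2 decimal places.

PV(dividends) I = 2.66·e^(−0.0411·2/12)
I = 2.6418
F = (S − I)·e^(rT) = (140.93 − 2.6418) · e^(0.0411·11/12)
= 138.2882 · e^0.037675 = 138.2882 × 1.038394 = kr 143.60

kr 143.60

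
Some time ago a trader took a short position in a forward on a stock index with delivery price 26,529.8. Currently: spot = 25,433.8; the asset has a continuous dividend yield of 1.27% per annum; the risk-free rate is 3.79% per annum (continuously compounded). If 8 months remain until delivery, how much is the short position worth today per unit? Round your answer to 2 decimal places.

Current fair forward for the remaining 8 months: F = S·e^((r − q)·T), (r − q) = 0.0379 − 0.0127 = 0.0252
F = 25433.8 · e^(0.0252 × 8/12) = 25433.8 × 1.01694191 = 25864.6972
Value of long forward = (F − K)·e^(−rT) = (25864.6972 − 26529.8) · e^(−0.0379·8/12)
= -665.1028 × 0.97504986 = -648.51
Short position value = −(long value) = 648.51

648.51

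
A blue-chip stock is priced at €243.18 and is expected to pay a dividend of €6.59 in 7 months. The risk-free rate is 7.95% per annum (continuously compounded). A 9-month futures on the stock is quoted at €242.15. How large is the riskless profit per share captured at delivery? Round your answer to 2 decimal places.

PV(dividends) I = 6.59·e^(−0.0795·7/12) = 6.2914
Fair futures F* = (S − I)·e^(rT) = (243.18 − 6.2914)·e^0.059625 = 236.8886 × 1.061438 = 251.4426
Market €242.15 < fair 251.4426: forward underpriced → reverse cash-and-carry (short the stock, invest proceeds at r, pay the dividends, go long the forward).
Profit at T = |F_mkt − F*| = |242.15 − 251.4426| = €9.29 per share

€9.29 per share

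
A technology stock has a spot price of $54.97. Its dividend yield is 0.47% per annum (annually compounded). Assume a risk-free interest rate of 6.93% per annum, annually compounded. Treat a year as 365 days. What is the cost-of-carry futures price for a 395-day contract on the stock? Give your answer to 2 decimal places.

F = S · (1+r)^T / (1+q)^T
= 54.97 × 1.075205 / 1.005087 = 54.97 × 1.069763
F = $58.80

$58.80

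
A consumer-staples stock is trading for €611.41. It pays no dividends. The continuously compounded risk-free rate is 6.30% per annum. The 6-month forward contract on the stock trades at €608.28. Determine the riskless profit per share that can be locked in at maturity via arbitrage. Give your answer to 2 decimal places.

Fair forward: F* = S·e^(carry·T), with carry = r = 0.0630
F* = 611.41 · e^(0.0630 × 6/12) = 611.41 · e^0.031500 = 611.41 × 1.032001 = €630.9757
Market €608.28 < fair €630.9757: forward underpriced → reverse cash-and-carry (short spot, go long the forward).
At maturity, profit = |F_mkt − F*| = |608.28 − 630.9757| = €22.70 per share

€22.70 per share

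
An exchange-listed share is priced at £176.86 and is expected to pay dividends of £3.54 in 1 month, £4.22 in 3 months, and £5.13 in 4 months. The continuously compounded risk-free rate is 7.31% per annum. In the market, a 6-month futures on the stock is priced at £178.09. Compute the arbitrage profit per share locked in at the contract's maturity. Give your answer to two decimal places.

PV(dividends) I = 3.54·e^(−0.0731·1/12) + 4.22·e^(−0.0731·3/12) + 5.13·e^(−0.0731·4/12) = 12.6686
Fair futures F* = (S − I)·e^(rT) = (176.86 − 12.6686)·e^0.036550 = 164.1914 × 1.037226 = 170.3036
Market £178.09 > fair 170.3036: forward overpriced → cash-and-carry (borrow at r, buy the stock and collect the dividends, short the forward).
Profit at T = |F_mkt − F*| = |178.09 − 170.3036| = £7.79 per share

£7.79 per share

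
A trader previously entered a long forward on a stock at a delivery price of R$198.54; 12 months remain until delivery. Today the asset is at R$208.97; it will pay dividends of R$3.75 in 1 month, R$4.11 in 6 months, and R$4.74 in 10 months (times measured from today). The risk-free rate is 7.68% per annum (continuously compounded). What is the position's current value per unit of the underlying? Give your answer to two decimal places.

R$12.98

PV(remaining dividends) I = 3.75·e^(−0.0768·1/12) + 4.11·e^(−0.0768·6/12) + 4.74·e^(−0.0768·10/12) = 12.1274
Current forward F = (S − I)·e^(rT) = (208.97 − 12.1274)·e^(0.0768·12/12) = 196.8426 × 1.079826 = 212.5558
Value (long) = (F − K)·e^(−rT) = (212.5558 − 198.54) × 0.926075 = 12.9797
Value = R$12.98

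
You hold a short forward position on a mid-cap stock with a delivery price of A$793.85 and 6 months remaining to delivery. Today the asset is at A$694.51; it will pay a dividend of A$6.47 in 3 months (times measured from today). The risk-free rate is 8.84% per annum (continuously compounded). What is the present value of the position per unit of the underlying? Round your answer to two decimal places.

A$71.34

PV(remaining dividends) I = 6.47·e^(−0.0884·3/12) = 6.3286
Current forward F = (S − I)·e^(rT) = (694.51 − 6.3286)·e^(0.0884·6/12) = 688.1814 × 1.045191 = 719.2810
Value (long) = (F − K)·e^(−rT) = (719.2810 − 793.85) × 0.956763 = -71.3449
Short position value = −(long value) = A$71.34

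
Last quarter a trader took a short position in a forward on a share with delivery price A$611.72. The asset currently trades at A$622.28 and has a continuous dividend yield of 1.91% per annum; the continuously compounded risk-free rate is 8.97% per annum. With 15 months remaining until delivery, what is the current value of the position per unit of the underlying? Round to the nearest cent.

Current fair forward for the remaining 15 months: F = S·e^((r − q)·T), (r − q) = 0.0897 − 0.0191 = 0.0706
F = 622.28 · e^(0.0706 × 15/12) = 622.28 × 1.092261 = 679.6922
Value of long forward = (F − K)·e^(−rT) = (679.6922 − 611.72) · e^(−0.0897·15/12)
= 67.9722 × 0.893933 = 60.76
Short position value = −(long value) = -A$60.76

-A$60.76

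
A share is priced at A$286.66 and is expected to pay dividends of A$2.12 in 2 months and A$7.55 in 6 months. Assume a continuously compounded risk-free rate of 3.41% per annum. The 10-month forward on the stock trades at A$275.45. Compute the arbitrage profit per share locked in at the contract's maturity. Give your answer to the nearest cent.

PV(dividends) I = 2.12·e^(−0.0341·2/12) + 7.55·e^(−0.0341·6/12) = 9.5303
Fair forward F* = (S − I)·e^(rT) = (286.66 − 9.5303)·e^0.028417 = 277.1297 × 1.028825 = 285.1180
Market A$275.45 < fair 285.1180: forward underpriced → reverse cash-and-carry (short the stock, invest proceeds at r, pay the dividends, go long the forward).
Profit at T = |F_mkt − F*| = |275.45 − 285.1180| = A$9.67 per share

A$9.67 per share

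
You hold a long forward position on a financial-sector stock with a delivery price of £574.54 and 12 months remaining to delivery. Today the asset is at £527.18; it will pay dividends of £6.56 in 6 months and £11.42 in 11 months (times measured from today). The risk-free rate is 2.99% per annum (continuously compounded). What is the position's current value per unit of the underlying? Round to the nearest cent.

PV(remaining dividends) I = 6.56·e^(−0.0299·6/12) + 11.42·e^(−0.0299·11/12) = 17.5739
Current forward F = (S − I)·e^(rT) = (527.18 − 17.5739)·e^(0.0299·12/12) = 509.6061 × 1.030351 = 525.0732
Value (long) = (F − K)·e^(−rT) = (525.0732 − 574.54) × 0.970543 = -48.0097
Value = -£48.01

-£48.01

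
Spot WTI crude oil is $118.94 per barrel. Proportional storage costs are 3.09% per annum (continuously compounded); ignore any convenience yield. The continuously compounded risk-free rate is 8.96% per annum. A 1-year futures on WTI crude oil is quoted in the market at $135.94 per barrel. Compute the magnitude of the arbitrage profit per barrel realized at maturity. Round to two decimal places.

$1.77 per barrel

Fair futures: F* = S·e^(carry·T), with carry = (r + u) = 0.0896 + 0.0309 = 0.1205
F* = 118.94 · e^(0.1205 × 1) = 118.94 · e^0.120500 = 118.94 × 1.128061 = $134.1716
Market $135.94 > fair $134.1716: forward overpriced → cash-and-carry (buy spot, short the forward).
At maturity, profit = |F_mkt − F*| = |135.94 − 134.1716| = $1.77 per barrel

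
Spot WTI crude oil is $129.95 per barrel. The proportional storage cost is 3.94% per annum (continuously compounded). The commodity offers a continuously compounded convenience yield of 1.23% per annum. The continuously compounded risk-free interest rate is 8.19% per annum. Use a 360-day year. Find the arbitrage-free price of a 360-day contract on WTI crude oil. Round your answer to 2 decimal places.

$144.92 per barrel

Net carry = r + u − y = 0.0819 + 0.0394 − 0.0123 = 0.1090
F = S·e^((r+u−y)T) = 129.95 · e^(0.1090 × 360/360) = 129.95 · e^0.109000
= 129.95 × 1.115162 = $144.92 per barrel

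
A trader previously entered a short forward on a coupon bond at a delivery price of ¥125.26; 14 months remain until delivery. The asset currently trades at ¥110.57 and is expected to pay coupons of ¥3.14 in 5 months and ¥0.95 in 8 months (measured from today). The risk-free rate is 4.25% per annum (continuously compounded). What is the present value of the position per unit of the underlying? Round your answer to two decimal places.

¥12.64

PV(remaining coupons) I = 3.14·e^(−0.0425·5/12) + 0.95·e^(−0.0425·8/12) = 4.0083
Current forward F = (S − I)·e^(rT) = (110.57 − 4.0083)·e^(0.0425·14/12) = 106.5617 × 1.050833 = 111.9786
Value (long) = (F − K)·e^(−rT) = (111.9786 − 125.26) × 0.951626 = -12.6389
Short position value = −(long value) = ¥12.64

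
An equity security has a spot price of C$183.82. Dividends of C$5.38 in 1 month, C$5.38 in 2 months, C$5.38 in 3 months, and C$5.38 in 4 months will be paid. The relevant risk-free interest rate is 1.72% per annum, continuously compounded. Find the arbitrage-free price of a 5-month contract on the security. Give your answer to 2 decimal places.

C$163.54

PV(dividends) I = 5.38·e^(−0.0172·1/12) + 5.38·e^(−0.0172·2/12) + 5.38·e^(−0.0172·3/12) + 5.38·e^(−0.0172·4/12)
I = 5.3723 + 5.3646 + 5.3569 + 5.3492 = 21.4430
F = (S − I)·e^(rT) = (183.82 − 21.4430) · e^(0.0172·5/12)
= 162.3770 · e^0.007167 = 162.3770 × 1.007193 = C$163.54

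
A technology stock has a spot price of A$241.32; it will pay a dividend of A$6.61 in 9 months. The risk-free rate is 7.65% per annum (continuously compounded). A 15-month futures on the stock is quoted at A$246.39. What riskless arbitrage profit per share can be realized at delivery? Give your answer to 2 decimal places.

PV(dividends) I = 6.61·e^(−0.0765·9/12) = 6.2414
Fair futures F* = (S − I)·e^(rT) = (241.32 − 6.2414)·e^0.095625 = 235.0786 × 1.100346 = 258.6678
Market A$246.39 < fair 258.6678: forward underpriced → reverse cash-and-carry (short the stock, invest proceeds at r, pay the dividends, go long the forward).
Profit at T = |F_mkt − F*| = |246.39 − 258.6678| = A$12.28 per share

A$12.28 per share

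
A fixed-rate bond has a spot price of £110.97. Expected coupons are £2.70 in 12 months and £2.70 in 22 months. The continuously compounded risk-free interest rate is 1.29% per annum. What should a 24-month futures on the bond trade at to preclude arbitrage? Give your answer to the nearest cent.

PV(coupons) I = 2.70·e^(−0.0129·12/12) + 2.70·e^(−0.0129·22/12)
I = 2.6654 + 2.6369 = 5.3023
F = (S − I)·e^(rT) = (110.97 − 5.3023) · e^(0.0129·24/12)
= 105.6677 · e^0.025800 = 105.6677 × 1.026136 = £108.43

£108.43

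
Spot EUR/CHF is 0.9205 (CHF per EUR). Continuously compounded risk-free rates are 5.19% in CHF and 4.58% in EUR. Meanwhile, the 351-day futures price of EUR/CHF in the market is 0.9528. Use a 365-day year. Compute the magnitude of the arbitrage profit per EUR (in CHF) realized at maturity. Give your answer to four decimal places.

0.0269 per EUR (in CHF)

Fair futures: F* = S·e^(carry·T), with carry = (r_CHF − r_EUR) = 0.0519 − 0.0458 = 0.0061
F* = 0.9205 · e^(0.0061 × 351/365) = 0.9205 · e^0.005866 = 0.9205 × 1.005883 = 0.9259
Market 0.9528 > fair 0.9259: forward overpriced → cash-and-carry (buy spot, short the forward).
At maturity, profit = |F_mkt − F*| = |0.9528 − 0.9259| = 0.0269 per EUR (in CHF)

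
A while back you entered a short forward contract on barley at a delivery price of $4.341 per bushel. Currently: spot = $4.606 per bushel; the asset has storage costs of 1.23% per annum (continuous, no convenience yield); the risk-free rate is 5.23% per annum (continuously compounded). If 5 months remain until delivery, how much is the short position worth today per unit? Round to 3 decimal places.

-$0.382 per bushel

Current fair forward for the remaining 5 months: F = S·e^((r + u)·T), (r + u) = 0.0523 + 0.0123 = 0.0646
F = 4.606 · e^(0.0646 × 5/12) = 4.606 × 1.027282 = 4.7317
Value of long forward = (F − K)·e^(−rT) = (4.7317 − 4.341) · e^(−0.0523·5/12)
= 0.3907 × 0.978444 = 0.382
Short position value = −(long value) = -$0.382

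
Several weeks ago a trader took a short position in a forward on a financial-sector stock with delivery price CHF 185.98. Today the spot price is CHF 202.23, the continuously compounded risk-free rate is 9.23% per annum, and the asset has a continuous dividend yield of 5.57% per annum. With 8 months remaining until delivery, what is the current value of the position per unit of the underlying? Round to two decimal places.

Current fair forward for the remaining 8 months: F = S·e^((r − q)·T), (r − q) = 0.0923 − 0.0557 = 0.0366
F = 202.23 · e^(0.0366 × 8/12) = 202.23 × 1.024700 = 207.2251
Value of long forward = (F − K)·e^(−rT) = (207.2251 − 185.98) · e^(−0.0923·8/12)
= 21.2451 × 0.940322 = 19.98
Short position value = −(long value) = -CHF 19.98

-CHF 19.98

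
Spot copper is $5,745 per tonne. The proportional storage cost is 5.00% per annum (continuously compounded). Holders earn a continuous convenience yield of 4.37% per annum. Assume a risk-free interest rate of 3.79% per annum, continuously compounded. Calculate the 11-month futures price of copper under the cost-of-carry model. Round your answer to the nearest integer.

Net carry = r + u − y = 0.0379 + 0.0500 − 0.0437 = 0.0442
F = S·e^((r+u−y)T) = 5745 · e^(0.0442 × 11/12) = 5745 · e^0.040517
= 5745 × 1.041349 = $5,983 per tonne

$5,983 per tonne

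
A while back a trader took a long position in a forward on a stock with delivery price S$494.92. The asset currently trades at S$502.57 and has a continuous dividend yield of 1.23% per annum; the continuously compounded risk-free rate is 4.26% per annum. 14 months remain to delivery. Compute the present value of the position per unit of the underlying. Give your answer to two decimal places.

S$24.49

Current fair forward for the remaining 14 months: F = S·e^((r − q)·T), (r − q) = 0.0426 − 0.0123 = 0.0303
F = 502.57 · e^(0.0303 × 14/12) = 502.57 × 1.035982 = 520.6535
Value of long forward = (F − K)·e^(−rT) = (520.6535 − 494.92) · e^(−0.0426·14/12)
= 25.7335 × 0.951515 = 24.49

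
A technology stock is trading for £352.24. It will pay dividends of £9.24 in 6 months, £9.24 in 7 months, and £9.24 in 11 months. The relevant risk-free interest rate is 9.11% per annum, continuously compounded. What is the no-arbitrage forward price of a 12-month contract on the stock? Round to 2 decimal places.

PV(dividends) I = 9.24·e^(−0.0911·6/12) + 9.24·e^(−0.0911·7/12) + 9.24·e^(−0.0911·11/12)
I = 8.8286 + 8.7618 + 8.4997 = 26.0901
F = (S − I)·e^(rT) = (352.24 − 26.0901) · e^(0.0911·12/12)
= 326.1499 · e^0.091100 = 326.1499 × 1.095379 = £357.26

£357.26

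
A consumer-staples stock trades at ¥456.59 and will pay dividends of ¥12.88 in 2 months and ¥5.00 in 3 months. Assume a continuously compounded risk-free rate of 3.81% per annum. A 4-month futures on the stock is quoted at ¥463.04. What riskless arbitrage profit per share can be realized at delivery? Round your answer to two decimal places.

PV(dividends) I = 12.88·e^(−0.0381·2/12) + 5.00·e^(−0.0381·3/12) = 17.7511
Fair futures F* = (S − I)·e^(rT) = (456.59 − 17.7511)·e^0.012700 = 438.8389 × 1.012781 = 444.4477
Market ¥463.04 > fair 444.4477: forward overpriced → cash-and-carry (borrow at r, buy the stock and collect the dividends, short the forward).
Profit at T = |F_mkt − F*| = |463.04 − 444.4477| = ¥18.59 per share

¥18.59 per share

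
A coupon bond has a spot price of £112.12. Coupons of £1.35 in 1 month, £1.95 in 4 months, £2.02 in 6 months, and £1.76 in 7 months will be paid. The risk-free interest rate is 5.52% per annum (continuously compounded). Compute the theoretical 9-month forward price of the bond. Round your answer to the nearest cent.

PV(coupons) I = 1.35·e^(−0.0552·1/12) + 1.95·e^(−0.0552·4/12) + 2.02·e^(−0.0552·6/12) + 1.76·e^(−0.0552·7/12)
I = 1.3438 + 1.9144 + 1.9650 + 1.7042 = 6.9274
F = (S − I)·e^(rT) = (112.12 − 6.9274) · e^(0.0552·9/12)
= 105.1926 · e^0.041400 = 105.1926 × 1.042269 = £109.64

£109.64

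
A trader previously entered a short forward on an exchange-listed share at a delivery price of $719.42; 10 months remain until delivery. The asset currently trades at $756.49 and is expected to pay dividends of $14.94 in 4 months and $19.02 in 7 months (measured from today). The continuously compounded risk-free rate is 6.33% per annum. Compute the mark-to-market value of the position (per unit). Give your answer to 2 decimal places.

-$41.08

PV(remaining dividends) I = 14.94·e^(−0.0633·4/12) + 19.02·e^(−0.0633·7/12) = 32.9586
Current forward F = (S − I)·e^(rT) = (756.49 − 32.9586)·e^(0.0633·10/12) = 723.5314 × 1.054166 = 762.7222
Value (long) = (F − K)·e^(−rT) = (762.7222 − 719.42) × 0.948617 = 41.0772
Short position value = −(long value) = -$41.08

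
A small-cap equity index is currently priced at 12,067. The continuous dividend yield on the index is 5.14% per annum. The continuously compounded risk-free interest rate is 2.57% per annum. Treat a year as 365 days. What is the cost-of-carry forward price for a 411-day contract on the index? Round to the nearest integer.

11,723

F = S·e^((r − q)T) = 12067 · e^((0.0257 − 0.0514) × 411/365)
= 12067 · e^-0.028939 = 12067 × 0.971476
F = 11,723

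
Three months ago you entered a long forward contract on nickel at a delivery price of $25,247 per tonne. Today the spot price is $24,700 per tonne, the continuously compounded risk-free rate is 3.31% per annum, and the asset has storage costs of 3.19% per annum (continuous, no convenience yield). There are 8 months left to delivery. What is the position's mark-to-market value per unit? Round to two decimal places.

Current fair forward for the remaining 8 months: F = S·e^((r + u)·T), (r + u) = 0.0331 + 0.0319 = 0.0650
F = 24700 · e^(0.0650 × 8/12) = 24700 × 1.04428593 = 25793.8625
Value of long forward = (F − K)·e^(−rT) = (25793.8625 − 25247) · e^(−0.0331·8/12)
= 546.8625 × 0.97817502 = 534.93

$534.93 per tonne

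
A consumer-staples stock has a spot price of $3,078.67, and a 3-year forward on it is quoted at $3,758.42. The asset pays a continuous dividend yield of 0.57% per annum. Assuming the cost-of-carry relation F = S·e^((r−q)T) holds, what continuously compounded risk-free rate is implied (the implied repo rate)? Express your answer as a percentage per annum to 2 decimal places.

7.22%

From F = S·e^((r−q)T): (r − q) = ln(F/S)/T
ln(3758.42/3078.67) = ln(1.220793) = 0.199501
(r − q) = 0.199501 / (3) = 0.066500
r = ln(F/S)/T + q = 0.066500 + 0.0057 = 0.072200
r = 7.22%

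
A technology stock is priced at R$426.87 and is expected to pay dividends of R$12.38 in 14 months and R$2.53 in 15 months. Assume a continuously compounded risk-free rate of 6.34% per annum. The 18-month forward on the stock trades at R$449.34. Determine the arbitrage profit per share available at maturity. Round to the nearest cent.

R$4.90 per share

PV(dividends) I = 12.38·e^(−0.0634·14/12) + 2.53·e^(−0.0634·15/12) = 13.8346
Fair forward F* = (S − I)·e^(rT) = (426.87 − 13.8346)·e^0.095100 = 413.0354 × 1.099769 = 454.2435
Market R$449.34 < fair 454.2435: forward underpriced → reverse cash-and-carry (short the stock, invest proceeds at r, pay the dividends, go long the forward).
Profit at T = |F_mkt − F*| = |449.34 − 454.2435| = R$4.90 per share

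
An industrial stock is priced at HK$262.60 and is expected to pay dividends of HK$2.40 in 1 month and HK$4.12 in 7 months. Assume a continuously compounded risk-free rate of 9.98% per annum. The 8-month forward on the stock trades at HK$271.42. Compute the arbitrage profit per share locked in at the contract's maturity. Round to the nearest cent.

PV(dividends) I = 2.40·e^(−0.0998·1/12) + 4.12·e^(−0.0998·7/12) = 6.2671
Fair forward F* = (S − I)·e^(rT) = (262.60 − 6.2671)·e^0.066533 = 256.3329 × 1.068796 = 273.9676
Market HK$271.42 < fair 273.9676: forward underpriced → reverse cash-and-carry (short the stock, invest proceeds at r, pay the dividends, go long the forward).
Profit at T = |F_mkt − F*| = |271.42 − 273.9676| = HK$2.55 per share

HK$2.55 per share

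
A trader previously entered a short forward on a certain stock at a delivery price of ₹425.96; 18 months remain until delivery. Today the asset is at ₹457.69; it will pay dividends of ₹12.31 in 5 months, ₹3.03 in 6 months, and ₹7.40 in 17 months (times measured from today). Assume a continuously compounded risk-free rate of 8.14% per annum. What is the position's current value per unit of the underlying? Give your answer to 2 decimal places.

-₹59.29

PV(remaining dividends) I = 12.31·e^(−0.0814·5/12) + 3.03·e^(−0.0814·6/12) + 7.40·e^(−0.0814·17/12) = 21.4027
Current forward F = (S − I)·e^(rT) = (457.69 − 21.4027)·e^(0.0814·18/12) = 436.2873 × 1.129867 = 492.9466
Value (long) = (F − K)·e^(−rT) = (492.9466 − 425.96) × 0.885060 = 59.2872
Short position value = −(long value) = -₹59.29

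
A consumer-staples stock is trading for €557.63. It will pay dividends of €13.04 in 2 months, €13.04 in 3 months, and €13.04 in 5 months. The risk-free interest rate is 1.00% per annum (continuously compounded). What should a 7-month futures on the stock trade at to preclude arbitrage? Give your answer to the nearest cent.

PV(dividends) I = 13.04·e^(−0.0100·2/12) + 13.04·e^(−0.0100·3/12) + 13.04·e^(−0.0100·5/12)
I = 13.0183 + 13.0074 + 12.9858 = 39.0115
F = (S − I)·e^(rT) = (557.63 − 39.0115) · e^(0.0100·7/12)
= 518.6185 · e^0.005833 = 518.6185 × 1.005850 = €521.65

€521.65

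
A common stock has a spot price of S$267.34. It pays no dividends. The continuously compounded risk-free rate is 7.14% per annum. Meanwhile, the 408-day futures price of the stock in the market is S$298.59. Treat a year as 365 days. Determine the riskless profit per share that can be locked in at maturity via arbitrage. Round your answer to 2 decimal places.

Fair futures: F* = S·e^(carry·T), with carry = r = 0.0714
F* = 267.34 · e^(0.0714 × 408/365) = 267.34 · e^0.079812 = 267.34 × 1.083083 = S$289.5514
Market S$298.59 > fair S$289.5514: forward overpriced → cash-and-carry (buy spot, short the forward).
At maturity, profit = |F_mkt − F*| = |298.59 − 289.5514| = S$9.04 per share

S$9.04 per share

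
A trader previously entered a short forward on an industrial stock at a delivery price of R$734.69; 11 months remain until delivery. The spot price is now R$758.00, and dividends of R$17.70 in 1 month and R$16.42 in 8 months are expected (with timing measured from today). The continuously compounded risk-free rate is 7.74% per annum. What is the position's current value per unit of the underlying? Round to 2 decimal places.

-R$40.45

PV(remaining dividends) I = 17.70·e^(−0.0774·1/12) + 16.42·e^(−0.0774·8/12) = 33.1804
Current forward F = (S − I)·e^(rT) = (758.00 − 33.1804)·e^(0.0774·11/12) = 724.8196 × 1.073528 = 778.1141
Value (long) = (F − K)·e^(−rT) = (778.1141 − 734.69) × 0.931508 = 40.4499
Short position value = −(long value) = -R$40.45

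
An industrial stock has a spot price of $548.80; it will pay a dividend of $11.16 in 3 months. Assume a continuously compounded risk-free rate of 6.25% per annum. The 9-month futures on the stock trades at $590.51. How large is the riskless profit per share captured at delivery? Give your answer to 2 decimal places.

$26.89 per share

PV(dividends) I = 11.16·e^(−0.0625·3/12) = 10.9870
Fair futures F* = (S − I)·e^(rT) = (548.80 − 10.9870)·e^0.046875 = 537.8130 × 1.047991 = 563.6232
Market $590.51 > fair 563.6232: forward overpriced → cash-and-carry (borrow at r, buy the stock and collect the dividends, short the forward).
Profit at T = |F_mkt − F*| = |590.51 − 563.6232| = $26.89 per share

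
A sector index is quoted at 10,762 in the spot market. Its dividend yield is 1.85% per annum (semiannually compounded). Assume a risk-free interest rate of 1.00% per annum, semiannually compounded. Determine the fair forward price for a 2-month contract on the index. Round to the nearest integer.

F = S · (1+r/2)^(2T) / (1+q/2)^(2T)
= 10762 × 1.001664 / 1.003074 = 10762 × 0.998594
F = 10,747

10,747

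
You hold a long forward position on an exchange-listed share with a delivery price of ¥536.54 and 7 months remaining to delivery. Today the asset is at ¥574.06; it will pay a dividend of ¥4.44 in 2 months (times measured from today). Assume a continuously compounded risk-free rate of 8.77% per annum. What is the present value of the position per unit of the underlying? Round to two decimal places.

PV(remaining dividends) I = 4.44·e^(−0.0877·2/12) = 4.3756
Current forward F = (S − I)·e^(rT) = (574.06 − 4.3756)·e^(0.0877·7/12) = 569.6844 × 1.052490 = 599.5871
Value (long) = (F − K)·e^(−rT) = (599.5871 − 536.54) × 0.950128 = 59.9028
Value = ¥59.90

¥59.90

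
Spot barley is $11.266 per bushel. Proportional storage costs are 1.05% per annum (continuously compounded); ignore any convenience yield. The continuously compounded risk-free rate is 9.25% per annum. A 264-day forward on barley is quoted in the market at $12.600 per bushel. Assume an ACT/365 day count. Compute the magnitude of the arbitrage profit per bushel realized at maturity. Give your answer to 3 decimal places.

Fair forward: F* = S·e^(carry·T), with carry = (r + u) = 0.0925 + 0.0105 = 0.1030
F* = 11.266 · e^(0.1030 × 264/365) = 11.266 · e^0.074499 = 11.266 × 1.077344 = $12.1374
Market $12.600 > fair $12.1374: forward overpriced → cash-and-carry (buy spot, short the forward).
At maturity, profit = |F_mkt − F*| = |12.600 − 12.1374| = $0.463 per bushel

$0.463 per bushel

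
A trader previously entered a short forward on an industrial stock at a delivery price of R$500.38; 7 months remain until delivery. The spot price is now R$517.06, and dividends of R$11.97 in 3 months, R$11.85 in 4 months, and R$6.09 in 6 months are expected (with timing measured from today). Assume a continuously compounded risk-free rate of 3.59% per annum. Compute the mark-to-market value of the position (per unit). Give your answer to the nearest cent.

R$2.50

PV(remaining dividends) I = 11.97·e^(−0.0359·3/12) + 11.85·e^(−0.0359·4/12) + 6.09·e^(−0.0359·6/12) = 29.5537
Current forward F = (S − I)·e^(rT) = (517.06 − 29.5537)·e^(0.0359·7/12) = 487.5063 × 1.021162 = 497.8229
Value (long) = (F − K)·e^(−rT) = (497.8229 − 500.38) × 0.979276 = -2.5041
Short position value = −(long value) = R$2.50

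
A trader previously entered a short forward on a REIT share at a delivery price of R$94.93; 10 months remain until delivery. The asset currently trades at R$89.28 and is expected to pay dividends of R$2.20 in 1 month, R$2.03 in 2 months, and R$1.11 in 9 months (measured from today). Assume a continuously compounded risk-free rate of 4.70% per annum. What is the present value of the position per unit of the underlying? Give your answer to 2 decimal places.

PV(remaining dividends) I = 2.20·e^(−0.0470·1/12) + 2.03·e^(−0.0470·2/12) + 1.11·e^(−0.0470·9/12) = 5.2771
Current forward F = (S − I)·e^(rT) = (89.28 − 5.2771)·e^(0.0470·10/12) = 84.0029 × 1.039944 = 87.3583
Value (long) = (F − K)·e^(−rT) = (87.3583 − 94.93) × 0.961590 = -7.2809
Short position value = −(long value) = R$7.28

R$7.28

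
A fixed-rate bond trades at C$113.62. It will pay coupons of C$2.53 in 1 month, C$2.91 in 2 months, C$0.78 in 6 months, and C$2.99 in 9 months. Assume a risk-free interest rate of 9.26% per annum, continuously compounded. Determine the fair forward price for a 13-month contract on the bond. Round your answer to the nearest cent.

PV(coupons) I = 2.53·e^(−0.0926·1/12) + 2.91·e^(−0.0926·2/12) + 0.78·e^(−0.0926·6/12) + 2.99·e^(−0.0926·9/12)
I = 2.5106 + 2.8654 + 0.7447 + 2.7894 = 8.9101
F = (S − I)·e^(rT) = (113.62 − 8.9101) · e^(0.0926·13/12)
= 104.7099 · e^0.100317 = 104.7099 × 1.105521 = C$115.76

C$115.76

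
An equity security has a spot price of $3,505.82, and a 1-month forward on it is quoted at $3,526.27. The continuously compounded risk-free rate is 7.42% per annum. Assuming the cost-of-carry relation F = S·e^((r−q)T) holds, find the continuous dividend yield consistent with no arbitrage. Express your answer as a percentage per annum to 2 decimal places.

0.44%

From F = S·e^((r−q)T): (r − q) = ln(F/S)/T
ln(3526.27/3505.82) = ln(1.005833) = 0.005816
(r − q) = 0.005816 / (1/12) = 0.069792
q = r − ln(F/S)/T = 0.0742 − 0.069792 = 0.004408
q = 0.44%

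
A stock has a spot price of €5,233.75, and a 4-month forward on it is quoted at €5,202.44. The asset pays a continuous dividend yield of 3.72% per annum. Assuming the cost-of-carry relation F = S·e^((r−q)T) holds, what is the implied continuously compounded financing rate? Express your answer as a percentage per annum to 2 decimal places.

From F = S·e^((r−q)T): (r − q) = ln(F/S)/T
ln(5202.44/5233.75) = ln(0.994018) = -0.006000
(r − q) = -0.006000 / (4/12) = -0.018000
r = ln(F/S)/T + q = -0.018000 + 0.0372 = 0.019200
r = 1.92%

1.92%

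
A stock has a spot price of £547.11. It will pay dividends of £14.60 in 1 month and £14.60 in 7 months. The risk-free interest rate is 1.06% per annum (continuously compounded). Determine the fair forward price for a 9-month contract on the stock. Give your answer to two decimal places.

£522.15

PV(dividends) I = 14.60·e^(−0.0106·1/12) + 14.60·e^(−0.0106·7/12)
I = 14.5871 + 14.5100 = 29.0971
F = (S − I)·e^(rT) = (547.11 − 29.0971) · e^(0.0106·9/12)
= 518.0129 · e^0.007950 = 518.0129 × 1.007982 = £522.15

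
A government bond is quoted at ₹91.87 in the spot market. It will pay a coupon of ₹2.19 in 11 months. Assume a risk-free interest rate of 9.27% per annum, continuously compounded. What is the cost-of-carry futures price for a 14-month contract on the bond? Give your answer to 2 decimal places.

₹100.12

PV(coupons) I = 2.19·e^(−0.0927·11/12)
I = 2.0116
F = (S − I)·e^(rT) = (91.87 − 2.0116) · e^(0.0927·14/12)
= 89.8584 · e^0.108150 = 89.8584 × 1.114215 = ₹100.12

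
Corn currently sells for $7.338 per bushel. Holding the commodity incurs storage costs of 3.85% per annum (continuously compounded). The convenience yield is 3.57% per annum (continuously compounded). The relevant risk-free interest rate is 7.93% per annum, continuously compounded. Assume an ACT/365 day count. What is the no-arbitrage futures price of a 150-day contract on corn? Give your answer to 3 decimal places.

Net carry = r + u − y = 0.0793 + 0.0385 − 0.0357 = 0.0821
F = S·e^((r+u−y)T) = 7.338 · e^(0.0821 × 150/365) = 7.338 · e^0.033740
= 7.338 × 1.034316 = $7.590 per bushel

$7.590 per bushel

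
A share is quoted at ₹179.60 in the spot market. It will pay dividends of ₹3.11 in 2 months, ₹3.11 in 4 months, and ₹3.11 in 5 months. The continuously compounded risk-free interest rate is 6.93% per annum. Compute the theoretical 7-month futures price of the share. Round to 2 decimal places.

PV(dividends) I = 3.11·e^(−0.0693·2/12) + 3.11·e^(−0.0693·4/12) + 3.11·e^(−0.0693·5/12)
I = 3.0743 + 3.0390 + 3.0215 = 9.1348
F = (S − I)·e^(rT) = (179.60 − 9.1348) · e^(0.0693·7/12)
= 170.4652 · e^0.040425 = 170.4652 × 1.041253 = ₹177.50

₹177.50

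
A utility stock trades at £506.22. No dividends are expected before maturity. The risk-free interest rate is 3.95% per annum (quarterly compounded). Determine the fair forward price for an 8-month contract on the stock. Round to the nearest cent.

F = S · (1+r/4)^(4T)
= 506.22 × 1.026551
F = £519.66

£519.66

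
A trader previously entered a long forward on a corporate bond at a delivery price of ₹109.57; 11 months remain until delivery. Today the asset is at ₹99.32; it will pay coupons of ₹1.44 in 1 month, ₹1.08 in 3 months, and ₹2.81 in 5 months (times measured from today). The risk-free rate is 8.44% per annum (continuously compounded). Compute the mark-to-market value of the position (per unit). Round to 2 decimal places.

-₹7.29

PV(remaining coupons) I = 1.44·e^(−0.0844·1/12) + 1.08·e^(−0.0844·3/12) + 2.81·e^(−0.0844·5/12) = 5.2003
Current forward F = (S − I)·e^(rT) = (99.32 − 5.2003)·e^(0.0844·11/12) = 94.1197 × 1.080438 = 101.6905
Value (long) = (F − K)·e^(−rT) = (101.6905 − 109.57) × 0.925550 = -7.2929
Value = -₹7.29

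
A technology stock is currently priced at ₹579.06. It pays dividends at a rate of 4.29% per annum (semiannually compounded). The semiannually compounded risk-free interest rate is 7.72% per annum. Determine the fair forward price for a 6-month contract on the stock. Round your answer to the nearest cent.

₹588.78

F = S · (1+r/2)^(2T) / (1+q/2)^(2T)
= 579.06 × 1.038600 / 1.021450 = 579.06 × 1.016790
F = ₹588.78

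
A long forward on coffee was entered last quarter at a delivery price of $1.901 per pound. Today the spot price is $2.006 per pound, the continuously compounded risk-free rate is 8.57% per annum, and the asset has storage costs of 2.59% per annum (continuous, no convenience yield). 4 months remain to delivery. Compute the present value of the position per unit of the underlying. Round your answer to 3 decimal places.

Current fair forward for the remaining 4 months: F = S·e^((r + u)·T), (r + u) = 0.0857 + 0.0259 = 0.1116
F = 2.006 · e^(0.1116 × 4/12) = 2.006 × 1.037901 = 2.0820
Value of long forward = (F − K)·e^(−rT) = (2.0820 − 1.901) · e^(−0.0857·4/12)
= 0.1810 × 0.971838 = 0.176

$0.176 per pound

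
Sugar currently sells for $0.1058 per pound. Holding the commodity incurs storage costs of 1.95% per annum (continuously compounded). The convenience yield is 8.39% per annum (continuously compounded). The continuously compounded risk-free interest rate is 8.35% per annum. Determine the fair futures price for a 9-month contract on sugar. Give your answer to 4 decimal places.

Net carry = r + u − y = 0.0835 + 0.0195 − 0.0839 = 0.0191
F = S·e^((r+u−y)T) = 0.1058 · e^(0.0191 × 9/12) = 0.1058 · e^0.014325
= 0.1058 × 1.014428 = $0.1073 per pound

$0.1073 per pound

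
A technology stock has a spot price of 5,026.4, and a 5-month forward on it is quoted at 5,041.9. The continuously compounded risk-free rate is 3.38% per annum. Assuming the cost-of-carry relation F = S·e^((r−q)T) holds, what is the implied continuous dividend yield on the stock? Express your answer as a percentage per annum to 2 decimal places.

From F = S·e^((r−q)T): (r − q) = ln(F/S)/T
ln(5041.9/5026.4) = ln(1.003084) = 0.003079
(r − q) = 0.003079 / (5/12) = 0.007390
q = r − ln(F/S)/T = 0.0338 − 0.007390 = 0.026410
q = 2.64%

2.64%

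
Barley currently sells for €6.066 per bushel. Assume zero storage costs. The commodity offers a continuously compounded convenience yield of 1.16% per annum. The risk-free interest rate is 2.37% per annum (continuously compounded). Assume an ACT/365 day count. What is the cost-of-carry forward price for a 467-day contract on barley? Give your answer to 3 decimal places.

Net carry = r + u − y = 0.0237 + 0.0000 − 0.0116 = 0.0121
F = S·e^((r+u−y)T) = 6.066 · e^(0.0121 × 467/365) = 6.066 · e^0.015481
= 6.066 × 1.015601 = €6.161 per bushel

€6.161 per bushel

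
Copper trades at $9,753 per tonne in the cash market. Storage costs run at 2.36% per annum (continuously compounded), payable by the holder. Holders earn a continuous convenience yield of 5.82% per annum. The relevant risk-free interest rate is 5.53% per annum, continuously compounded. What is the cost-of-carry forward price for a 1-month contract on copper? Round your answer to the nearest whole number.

$9,770 per tonne

Net carry = r + u − y = 0.0553 + 0.0236 − 0.0582 = 0.0207
F = S·e^((r+u−y)T) = 9753 · e^(0.0207 × 1/12) = 9753 · e^0.001725
= 9753 × 1.001726 = $9,770 per tonne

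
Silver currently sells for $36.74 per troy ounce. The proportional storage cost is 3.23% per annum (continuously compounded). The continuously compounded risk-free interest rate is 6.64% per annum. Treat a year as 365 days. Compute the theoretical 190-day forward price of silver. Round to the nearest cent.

$38.68 per troy ounce

Net carry = r + u − y = 0.0664 + 0.0323 − 0.0000 = 0.0987
F = S·e^((r+u−y)T) = 36.74 · e^(0.0987 × 190/365) = 36.74 · e^0.051378
= 36.74 × 1.052721 = $38.68 per troy ounce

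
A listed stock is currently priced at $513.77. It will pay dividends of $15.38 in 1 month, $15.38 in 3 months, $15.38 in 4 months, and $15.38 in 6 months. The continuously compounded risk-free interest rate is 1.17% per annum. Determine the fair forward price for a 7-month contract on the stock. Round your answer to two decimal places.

PV(dividends) I = 15.38·e^(−0.0117·1/12) + 15.38·e^(−0.0117·3/12) + 15.38·e^(−0.0117·4/12) + 15.38·e^(−0.0117·6/12)
I = 15.3650 + 15.3351 + 15.3201 + 15.2903 = 61.3105
F = (S − I)·e^(rT) = (513.77 − 61.3105) · e^(0.0117·7/12)
= 452.4595 · e^0.006825 = 452.4595 × 1.006848 = $455.56

$455.56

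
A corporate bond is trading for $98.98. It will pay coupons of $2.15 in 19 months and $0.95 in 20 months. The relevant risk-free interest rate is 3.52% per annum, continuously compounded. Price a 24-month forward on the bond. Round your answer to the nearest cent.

$103.06

PV(coupons) I = 2.15·e^(−0.0352·19/12) + 0.95·e^(−0.0352·20/12)
I = 2.0335 + 0.8959 = 2.9294
F = (S − I)·e^(rT) = (98.98 − 2.9294) · e^(0.0352·24/12)
= 96.0506 · e^0.070400 = 96.0506 × 1.072937 = $103.06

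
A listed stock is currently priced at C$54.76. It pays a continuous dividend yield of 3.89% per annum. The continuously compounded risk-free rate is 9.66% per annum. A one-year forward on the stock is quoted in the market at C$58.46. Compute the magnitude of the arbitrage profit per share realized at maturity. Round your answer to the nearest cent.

Fair forward: F* = S·e^(carry·T), with carry = (r − q) = 0.0966 − 0.0389 = 0.0577
F* = 54.76 · e^(0.0577 × 12/12) = 54.76 · e^0.057700 = 54.76 × 1.059397 = C$58.0126
Market C$58.46 > fair C$58.0126: forward overpriced → cash-and-carry (buy spot, short the forward).
At maturity, profit = |F_mkt − F*| = |58.46 − 58.0126| = C$0.45 per share

C$0.45 per share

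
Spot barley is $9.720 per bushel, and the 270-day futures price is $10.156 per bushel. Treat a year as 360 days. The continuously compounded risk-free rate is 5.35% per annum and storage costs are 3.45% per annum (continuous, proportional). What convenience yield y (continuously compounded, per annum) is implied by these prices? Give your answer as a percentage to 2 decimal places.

2.95%

F = S·e^((r+u−y)T) ⇒ (r+u−y) = ln(F/S)/T
ln(10.156/9.720) = 0.043879; /T ⇒ 0.058505
y = r + u − ln(F/S)/T = 0.0535 + 0.0345 − 0.058505 = 0.029495
y = 2.95%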